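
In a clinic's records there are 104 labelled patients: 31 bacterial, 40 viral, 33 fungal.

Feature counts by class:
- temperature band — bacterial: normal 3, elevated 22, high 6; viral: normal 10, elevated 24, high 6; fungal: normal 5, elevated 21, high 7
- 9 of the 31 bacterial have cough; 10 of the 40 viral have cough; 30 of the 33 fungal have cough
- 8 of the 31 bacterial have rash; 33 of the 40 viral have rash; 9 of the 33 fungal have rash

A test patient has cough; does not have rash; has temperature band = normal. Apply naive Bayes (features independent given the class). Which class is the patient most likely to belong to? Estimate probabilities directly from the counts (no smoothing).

bacterial: (31/104) × (3/31) × (9/31) × (23/31) ≈ 0.00621348
viral: (40/104) × (10/40) × (10/40) × (7/40) ≈ 0.00420673
fungal: (33/104) × (5/33) × (30/33) × (24/33) ≈ 0.0317864
Highest score → fungal.

fungal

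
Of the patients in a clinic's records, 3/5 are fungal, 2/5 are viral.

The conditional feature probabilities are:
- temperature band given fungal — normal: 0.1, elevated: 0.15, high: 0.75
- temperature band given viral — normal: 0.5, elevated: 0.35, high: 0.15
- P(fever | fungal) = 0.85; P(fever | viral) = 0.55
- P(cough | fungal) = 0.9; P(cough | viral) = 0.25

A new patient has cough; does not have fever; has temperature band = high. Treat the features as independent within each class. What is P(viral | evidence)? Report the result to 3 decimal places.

0.100

fungal: 0.6 × 0.75 × (1−0.85) × 0.9 = 0.06075
viral: 0.4 × 0.15 × (1−0.55) × 0.25 = 0.00675
P(viral | x) = 0.00675 / 0.0675 ≈ 0.100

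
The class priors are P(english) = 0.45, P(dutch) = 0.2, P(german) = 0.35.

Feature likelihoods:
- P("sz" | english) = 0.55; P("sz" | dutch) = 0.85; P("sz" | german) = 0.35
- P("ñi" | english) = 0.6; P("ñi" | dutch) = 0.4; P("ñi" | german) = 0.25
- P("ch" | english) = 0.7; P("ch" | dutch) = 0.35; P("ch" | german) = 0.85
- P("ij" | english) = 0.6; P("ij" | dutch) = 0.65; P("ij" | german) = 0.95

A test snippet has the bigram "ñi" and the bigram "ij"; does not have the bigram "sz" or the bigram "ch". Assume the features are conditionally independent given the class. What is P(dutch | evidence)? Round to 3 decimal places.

0.145

english: 0.45 × (1−0.55) × 0.6 × (1−0.7) × 0.6 = 0.02187
dutch: 0.2 × (1−0.85) × 0.4 × (1−0.35) × 0.65 = 0.00507
german: 0.35 × (1−0.35) × 0.25 × (1−0.85) × 0.95 = 0.0081046875
P(dutch | x) = 0.00507 / 0.0350446875 ≈ 0.145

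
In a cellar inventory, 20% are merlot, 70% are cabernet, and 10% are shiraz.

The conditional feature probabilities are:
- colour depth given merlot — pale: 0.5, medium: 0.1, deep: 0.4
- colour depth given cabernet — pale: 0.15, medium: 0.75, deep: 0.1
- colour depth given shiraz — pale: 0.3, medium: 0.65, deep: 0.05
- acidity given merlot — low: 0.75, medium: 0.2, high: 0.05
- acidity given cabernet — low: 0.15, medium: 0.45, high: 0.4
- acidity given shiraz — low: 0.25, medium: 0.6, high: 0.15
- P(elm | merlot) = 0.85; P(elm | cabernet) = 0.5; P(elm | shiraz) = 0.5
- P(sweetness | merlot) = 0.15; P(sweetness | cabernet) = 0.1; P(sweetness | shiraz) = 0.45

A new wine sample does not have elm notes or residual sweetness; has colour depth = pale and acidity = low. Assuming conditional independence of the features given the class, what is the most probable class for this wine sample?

merlot: 0.2 × 0.5 × 0.75 × (1−0.85) × (1−0.15) = 0.0095625
cabernet: 0.7 × 0.15 × 0.15 × (1−0.5) × (1−0.1) = 0.0070875
shiraz: 0.1 × 0.3 × 0.25 × (1−0.5) × (1−0.45) = 0.0020625
Highest score → merlot.

merlot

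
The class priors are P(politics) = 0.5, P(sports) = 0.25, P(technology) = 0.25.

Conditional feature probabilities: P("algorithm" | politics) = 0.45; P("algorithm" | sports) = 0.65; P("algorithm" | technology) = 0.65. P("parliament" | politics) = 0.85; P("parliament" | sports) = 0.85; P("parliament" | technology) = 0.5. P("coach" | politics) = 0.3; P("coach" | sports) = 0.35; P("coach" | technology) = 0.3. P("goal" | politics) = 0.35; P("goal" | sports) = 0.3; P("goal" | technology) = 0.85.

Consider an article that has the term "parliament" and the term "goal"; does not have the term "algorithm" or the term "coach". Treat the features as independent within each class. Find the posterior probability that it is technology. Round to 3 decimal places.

0.266

politics: 0.5 × (1−0.45) × 0.85 × (1−0.3) × 0.35 = 0.05726875
sports: 0.25 × (1−0.65) × 0.85 × (1−0.35) × 0.3 = 0.014503125
technology: 0.25 × (1−0.65) × 0.5 × (1−0.3) × 0.85 = 0.02603125
P(technology | x) = 0.02603125 / 0.097803125 ≈ 0.266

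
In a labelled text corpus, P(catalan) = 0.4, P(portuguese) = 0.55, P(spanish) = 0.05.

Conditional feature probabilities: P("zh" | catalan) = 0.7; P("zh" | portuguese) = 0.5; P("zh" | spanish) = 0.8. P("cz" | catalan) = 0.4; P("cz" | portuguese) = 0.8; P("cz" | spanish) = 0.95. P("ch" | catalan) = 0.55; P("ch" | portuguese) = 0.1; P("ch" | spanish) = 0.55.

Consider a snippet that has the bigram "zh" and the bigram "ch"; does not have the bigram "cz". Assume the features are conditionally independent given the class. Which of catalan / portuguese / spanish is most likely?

catalan

catalan: 0.4 × 0.7 × (1−0.4) × 0.55 = 0.0924
portuguese: 0.55 × 0.5 × (1−0.8) × 0.1 = 0.0055
spanish: 0.05 × 0.8 × (1−0.95) × 0.55 = 0.0011
Highest score → catalan.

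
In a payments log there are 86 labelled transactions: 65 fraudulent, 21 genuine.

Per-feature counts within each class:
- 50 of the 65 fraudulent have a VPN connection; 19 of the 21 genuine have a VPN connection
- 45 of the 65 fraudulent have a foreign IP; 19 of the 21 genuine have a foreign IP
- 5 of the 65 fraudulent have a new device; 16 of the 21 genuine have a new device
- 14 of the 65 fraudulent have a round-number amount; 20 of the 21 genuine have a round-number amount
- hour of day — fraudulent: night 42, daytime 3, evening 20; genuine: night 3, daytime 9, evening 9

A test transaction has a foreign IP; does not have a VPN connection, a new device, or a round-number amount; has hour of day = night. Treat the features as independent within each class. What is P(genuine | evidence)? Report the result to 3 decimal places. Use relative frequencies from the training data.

0.001

fraudulent: (65/86) × (15/65) × (45/65) × (60/65) × (51/65) × (42/65) ≈ 0.0565096
genuine: (21/86) × (2/21) × (19/21) × (5/21) × (1/21) × (3/21) ≈ 0.00003408
P(genuine | x) = 0.00003408 / 0.05654368 ≈ 0.001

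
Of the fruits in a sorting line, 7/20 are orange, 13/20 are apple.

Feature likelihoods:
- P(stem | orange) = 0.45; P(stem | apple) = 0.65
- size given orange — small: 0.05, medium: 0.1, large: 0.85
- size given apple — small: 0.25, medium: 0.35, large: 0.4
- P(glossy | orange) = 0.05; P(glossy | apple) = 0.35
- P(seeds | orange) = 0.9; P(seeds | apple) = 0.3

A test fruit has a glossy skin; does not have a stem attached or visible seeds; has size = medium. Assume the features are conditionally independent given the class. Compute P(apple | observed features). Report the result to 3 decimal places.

orange: 0.35 × (1−0.45) × 0.1 × 0.05 × (1−0.9) = 0.00009625
apple: 0.65 × (1−0.65) × 0.35 × 0.35 × (1−0.3) = 0.019508125
P(apple | x) = 0.019508125 / 0.019604375 ≈ 0.995

0.995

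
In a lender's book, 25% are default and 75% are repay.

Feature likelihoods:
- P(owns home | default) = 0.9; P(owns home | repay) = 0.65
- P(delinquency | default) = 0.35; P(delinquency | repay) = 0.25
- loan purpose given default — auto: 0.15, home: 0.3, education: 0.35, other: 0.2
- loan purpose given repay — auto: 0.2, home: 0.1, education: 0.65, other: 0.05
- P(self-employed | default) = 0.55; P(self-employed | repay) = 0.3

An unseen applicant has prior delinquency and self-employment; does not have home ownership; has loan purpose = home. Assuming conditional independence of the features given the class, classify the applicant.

repay

default: 0.25 × (1−0.9) × 0.35 × 0.3 × 0.55 = 0.00144375
repay: 0.75 × (1−0.65) × 0.25 × 0.1 × 0.3 = 0.00196875
Highest score → repay.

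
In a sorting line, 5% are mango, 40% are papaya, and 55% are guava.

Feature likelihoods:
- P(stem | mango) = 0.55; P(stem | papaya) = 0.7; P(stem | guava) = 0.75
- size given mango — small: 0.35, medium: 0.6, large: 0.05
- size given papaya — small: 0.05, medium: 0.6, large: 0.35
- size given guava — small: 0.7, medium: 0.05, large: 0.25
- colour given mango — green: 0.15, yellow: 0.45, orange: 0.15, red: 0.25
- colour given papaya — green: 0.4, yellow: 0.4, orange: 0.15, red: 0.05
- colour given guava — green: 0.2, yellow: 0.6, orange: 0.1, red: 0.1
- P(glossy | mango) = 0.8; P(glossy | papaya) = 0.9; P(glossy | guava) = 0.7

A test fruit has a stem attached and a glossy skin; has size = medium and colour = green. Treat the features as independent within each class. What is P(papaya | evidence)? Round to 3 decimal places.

0.926

mango: 0.05 × 0.55 × 0.6 × 0.15 × 0.8 = 0.00198
papaya: 0.4 × 0.7 × 0.6 × 0.4 × 0.9 = 0.06048
guava: 0.55 × 0.75 × 0.05 × 0.2 × 0.7 = 0.0028875
P(papaya | x) = 0.06048 / 0.0653475 ≈ 0.926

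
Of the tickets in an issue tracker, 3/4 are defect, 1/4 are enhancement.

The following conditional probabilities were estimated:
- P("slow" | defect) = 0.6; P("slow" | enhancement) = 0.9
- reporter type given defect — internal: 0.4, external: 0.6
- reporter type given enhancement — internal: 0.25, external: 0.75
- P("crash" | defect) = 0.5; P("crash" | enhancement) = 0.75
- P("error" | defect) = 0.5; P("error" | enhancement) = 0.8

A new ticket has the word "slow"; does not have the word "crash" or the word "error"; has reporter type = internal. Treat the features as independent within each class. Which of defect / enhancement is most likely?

defect: 0.75 × 0.6 × 0.4 × (1−0.5) × (1−0.5) = 0.045
enhancement: 0.25 × 0.9 × 0.25 × (1−0.75) × (1−0.8) = 0.0028125
Highest score → defect.

defect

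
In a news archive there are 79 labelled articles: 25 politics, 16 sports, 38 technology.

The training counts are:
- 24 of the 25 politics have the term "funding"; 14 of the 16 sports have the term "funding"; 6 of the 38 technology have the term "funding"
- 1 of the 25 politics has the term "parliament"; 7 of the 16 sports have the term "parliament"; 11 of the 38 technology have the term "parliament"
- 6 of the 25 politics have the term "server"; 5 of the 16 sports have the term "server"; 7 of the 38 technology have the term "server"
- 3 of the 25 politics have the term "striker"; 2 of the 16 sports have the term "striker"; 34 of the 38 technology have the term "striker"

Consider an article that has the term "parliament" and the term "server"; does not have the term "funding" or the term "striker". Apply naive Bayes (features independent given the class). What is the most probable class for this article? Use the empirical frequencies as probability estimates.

politics: (25/79) × (1/25) × (1/25) × (6/25) × (22/25) ≈ 0.000106937
sports: (16/79) × (2/16) × (7/16) × (5/16) × (14/16) ≈ 0.00302858
technology: (38/79) × (32/38) × (11/38) × (7/38) × (4/38) ≈ 0.00227365
Highest score → sports.

sports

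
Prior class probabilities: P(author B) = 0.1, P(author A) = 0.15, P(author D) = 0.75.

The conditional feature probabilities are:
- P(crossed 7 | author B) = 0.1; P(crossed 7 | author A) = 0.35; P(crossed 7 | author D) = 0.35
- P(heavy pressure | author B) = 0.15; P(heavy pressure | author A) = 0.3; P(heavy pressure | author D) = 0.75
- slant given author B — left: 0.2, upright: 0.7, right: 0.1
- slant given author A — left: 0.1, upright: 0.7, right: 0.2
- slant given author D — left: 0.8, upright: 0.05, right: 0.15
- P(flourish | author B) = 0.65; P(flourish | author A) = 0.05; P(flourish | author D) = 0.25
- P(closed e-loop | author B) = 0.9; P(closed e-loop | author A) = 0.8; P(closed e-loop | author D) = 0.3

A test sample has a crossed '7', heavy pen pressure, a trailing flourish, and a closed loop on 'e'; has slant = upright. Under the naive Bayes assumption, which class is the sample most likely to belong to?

author B: 0.1 × 0.1 × 0.15 × 0.7 × 0.65 × 0.9 = 0.00061425
author A: 0.15 × 0.35 × 0.3 × 0.7 × 0.05 × 0.8 = 0.000441
author D: 0.75 × 0.35 × 0.75 × 0.05 × 0.25 × 0.3 = 0.00073828125
Highest score → author D.

author D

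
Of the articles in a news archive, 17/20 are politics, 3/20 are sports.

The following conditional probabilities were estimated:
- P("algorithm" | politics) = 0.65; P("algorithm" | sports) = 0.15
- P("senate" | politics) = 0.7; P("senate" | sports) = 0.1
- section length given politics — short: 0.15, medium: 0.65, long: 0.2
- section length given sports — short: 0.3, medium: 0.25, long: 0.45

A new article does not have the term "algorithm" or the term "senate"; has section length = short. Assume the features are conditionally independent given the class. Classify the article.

sports

politics: 0.85 × (1−0.65) × (1−0.7) × 0.15 = 0.0133875
sports: 0.15 × (1−0.15) × (1−0.1) × 0.3 = 0.034425
Highest score → sports.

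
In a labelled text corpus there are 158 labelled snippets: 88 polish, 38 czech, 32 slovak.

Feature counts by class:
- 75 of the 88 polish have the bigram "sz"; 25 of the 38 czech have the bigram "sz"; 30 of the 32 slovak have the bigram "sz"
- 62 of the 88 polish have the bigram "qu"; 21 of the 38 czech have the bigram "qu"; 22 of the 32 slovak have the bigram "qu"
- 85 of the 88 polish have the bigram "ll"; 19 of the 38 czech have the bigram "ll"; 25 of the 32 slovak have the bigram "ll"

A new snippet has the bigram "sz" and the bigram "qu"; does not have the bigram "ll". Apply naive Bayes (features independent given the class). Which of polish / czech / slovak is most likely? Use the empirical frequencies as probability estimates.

czech

polish: (88/158) × (75/88) × (62/88) × (3/88) ≈ 0.0114012
czech: (38/158) × (25/38) × (21/38) × (19/38) ≈ 0.0437209
slovak: (32/158) × (30/32) × (22/32) × (7/32) ≈ 0.0285552
Highest score → czech.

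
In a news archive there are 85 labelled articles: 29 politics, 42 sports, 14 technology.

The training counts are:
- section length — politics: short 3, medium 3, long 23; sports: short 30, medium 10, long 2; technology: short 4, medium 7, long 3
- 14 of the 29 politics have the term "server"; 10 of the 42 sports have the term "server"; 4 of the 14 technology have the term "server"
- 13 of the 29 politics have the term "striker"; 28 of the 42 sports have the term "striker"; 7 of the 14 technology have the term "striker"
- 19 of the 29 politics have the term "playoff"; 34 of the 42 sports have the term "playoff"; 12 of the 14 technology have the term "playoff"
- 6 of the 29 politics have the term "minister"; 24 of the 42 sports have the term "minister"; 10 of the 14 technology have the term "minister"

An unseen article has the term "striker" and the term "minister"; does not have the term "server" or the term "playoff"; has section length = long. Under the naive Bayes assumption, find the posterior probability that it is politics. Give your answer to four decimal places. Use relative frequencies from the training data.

politics: (29/85) × (23/29) × (15/29) × (13/29) × (10/29) × (6/29) ≈ 0.00447613
sports: (42/85) × (2/42) × (32/42) × (28/42) × (8/42) × (24/42) ≈ 0.00130084
technology: (14/85) × (3/14) × (10/14) × (7/14) × (2/14) × (10/14) ≈ 0.00128623
P(politics | x) = 0.00447613 / 0.0070632 ≈ 0.6337

0.6337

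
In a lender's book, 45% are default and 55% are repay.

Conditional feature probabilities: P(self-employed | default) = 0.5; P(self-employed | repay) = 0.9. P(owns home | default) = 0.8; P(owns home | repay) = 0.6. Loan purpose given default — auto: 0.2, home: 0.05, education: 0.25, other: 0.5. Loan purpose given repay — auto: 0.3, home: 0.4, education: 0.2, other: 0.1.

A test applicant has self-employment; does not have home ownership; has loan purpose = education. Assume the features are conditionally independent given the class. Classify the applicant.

repay

default: 0.45 × 0.5 × (1−0.8) × 0.25 = 0.01125
repay: 0.55 × 0.9 × (1−0.6) × 0.2 = 0.0396
Highest score → repay.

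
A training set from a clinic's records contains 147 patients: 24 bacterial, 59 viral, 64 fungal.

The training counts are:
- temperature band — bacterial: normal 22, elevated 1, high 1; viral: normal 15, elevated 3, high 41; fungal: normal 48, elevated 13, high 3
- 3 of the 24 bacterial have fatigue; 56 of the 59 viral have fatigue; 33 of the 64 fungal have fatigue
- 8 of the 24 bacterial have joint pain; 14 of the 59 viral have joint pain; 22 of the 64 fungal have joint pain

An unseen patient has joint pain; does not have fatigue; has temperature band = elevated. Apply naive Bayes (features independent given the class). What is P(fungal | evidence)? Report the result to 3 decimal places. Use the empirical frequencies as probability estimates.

0.868

bacterial: (24/147) × (1/24) × (21/24) × (8/24) ≈ 0.00198413
viral: (59/147) × (3/59) × (3/59) × (14/59) ≈ 0.000246235
fungal: (64/147) × (13/64) × (31/64) × (22/64) ≈ 0.0147248
P(fungal | x) = 0.0147248 / 0.016955165 ≈ 0.868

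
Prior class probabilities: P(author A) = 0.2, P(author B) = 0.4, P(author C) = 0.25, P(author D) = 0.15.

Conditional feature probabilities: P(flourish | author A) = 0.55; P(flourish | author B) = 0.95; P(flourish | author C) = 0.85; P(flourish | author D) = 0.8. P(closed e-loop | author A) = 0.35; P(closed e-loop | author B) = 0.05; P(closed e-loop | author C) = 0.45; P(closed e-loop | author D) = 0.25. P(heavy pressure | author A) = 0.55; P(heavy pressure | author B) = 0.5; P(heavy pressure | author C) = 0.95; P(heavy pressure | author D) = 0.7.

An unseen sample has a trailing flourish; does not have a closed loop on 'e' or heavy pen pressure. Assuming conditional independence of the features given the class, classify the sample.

author A: 0.2 × 0.55 × (1−0.35) × (1−0.55) = 0.032175
author B: 0.4 × 0.95 × (1−0.05) × (1−0.5) = 0.1805
author C: 0.25 × 0.85 × (1−0.45) × (1−0.95) = 0.00584375
author D: 0.15 × 0.8 × (1−0.25) × (1−0.7) = 0.027
Highest score → author B.

author B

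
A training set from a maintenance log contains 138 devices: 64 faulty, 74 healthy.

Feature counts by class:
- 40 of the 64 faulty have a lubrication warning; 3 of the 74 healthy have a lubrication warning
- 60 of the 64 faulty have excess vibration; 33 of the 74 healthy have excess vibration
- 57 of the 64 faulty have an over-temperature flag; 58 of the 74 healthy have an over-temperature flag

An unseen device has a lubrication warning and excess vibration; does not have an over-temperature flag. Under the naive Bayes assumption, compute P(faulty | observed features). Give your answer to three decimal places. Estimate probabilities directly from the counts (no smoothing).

faulty: (64/138) × (40/64) × (60/64) × (7/64) ≈ 0.0297215
healthy: (74/138) × (3/74) × (33/74) × (16/74) ≈ 0.0020961
P(faulty | x) = 0.0297215 / 0.0318176 ≈ 0.934

0.934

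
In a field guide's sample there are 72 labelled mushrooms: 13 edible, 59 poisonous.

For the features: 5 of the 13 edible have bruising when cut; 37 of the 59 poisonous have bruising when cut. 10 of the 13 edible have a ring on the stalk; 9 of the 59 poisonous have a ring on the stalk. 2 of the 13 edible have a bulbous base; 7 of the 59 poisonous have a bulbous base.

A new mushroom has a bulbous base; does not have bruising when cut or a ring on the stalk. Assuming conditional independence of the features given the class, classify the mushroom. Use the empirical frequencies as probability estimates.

edible: (13/72) × (8/13) × (3/13) × (2/13) ≈ 0.00394477
poisonous: (59/72) × (22/59) × (50/59) × (7/59) ≈ 0.0307223
Highest score → poisonous.

poisonous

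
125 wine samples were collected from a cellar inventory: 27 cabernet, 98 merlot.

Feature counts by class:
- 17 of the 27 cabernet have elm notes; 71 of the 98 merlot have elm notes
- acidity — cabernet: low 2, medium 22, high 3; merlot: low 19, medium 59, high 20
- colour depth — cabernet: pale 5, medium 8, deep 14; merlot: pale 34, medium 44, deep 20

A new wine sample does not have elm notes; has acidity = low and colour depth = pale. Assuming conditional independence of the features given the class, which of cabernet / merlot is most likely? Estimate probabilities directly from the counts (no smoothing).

merlot

cabernet: (27/125) × (10/27) × (2/27) × (5/27) ≈ 0.00109739
merlot: (98/125) × (27/98) × (19/98) × (34/98) ≈ 0.0145289
Highest score → merlot.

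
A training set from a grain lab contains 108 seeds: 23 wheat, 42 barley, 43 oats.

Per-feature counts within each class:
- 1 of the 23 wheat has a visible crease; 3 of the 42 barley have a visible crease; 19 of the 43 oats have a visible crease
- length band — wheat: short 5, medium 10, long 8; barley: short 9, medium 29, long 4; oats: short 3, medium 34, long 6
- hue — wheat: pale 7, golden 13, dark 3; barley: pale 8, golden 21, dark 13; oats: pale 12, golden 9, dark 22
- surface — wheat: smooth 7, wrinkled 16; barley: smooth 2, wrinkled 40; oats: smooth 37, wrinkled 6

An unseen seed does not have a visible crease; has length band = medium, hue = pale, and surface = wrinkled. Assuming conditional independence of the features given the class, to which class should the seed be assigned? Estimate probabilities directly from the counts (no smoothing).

wheat: (23/108) × (22/23) × (10/23) × (7/23) × (16/23) ≈ 0.0187514
barley: (42/108) × (39/42) × (29/42) × (8/42) × (40/42) ≈ 0.0452315
oats: (43/108) × (24/43) × (34/43) × (12/43) × (6/43) ≈ 0.00684216
Highest score → barley.

barley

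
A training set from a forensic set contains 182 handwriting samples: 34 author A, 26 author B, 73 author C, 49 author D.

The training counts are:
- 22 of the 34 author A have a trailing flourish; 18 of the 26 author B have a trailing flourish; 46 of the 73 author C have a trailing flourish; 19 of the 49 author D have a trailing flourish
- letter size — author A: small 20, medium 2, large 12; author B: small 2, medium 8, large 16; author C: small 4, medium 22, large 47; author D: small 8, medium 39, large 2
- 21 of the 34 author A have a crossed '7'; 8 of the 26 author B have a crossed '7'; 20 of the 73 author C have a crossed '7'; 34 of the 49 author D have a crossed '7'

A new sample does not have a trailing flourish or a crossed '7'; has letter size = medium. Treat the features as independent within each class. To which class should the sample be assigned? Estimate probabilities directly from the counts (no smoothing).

author A: (34/182) × (12/34) × (2/34) × (13/34) ≈ 0.00148295
author B: (26/182) × (8/26) × (8/26) × (18/26) ≈ 0.00936342
author C: (73/182) × (27/73) × (22/73) × (53/73) ≈ 0.0324598
author D: (49/182) × (30/49) × (39/49) × (15/49) ≈ 0.0401618
Highest score → author D.

author D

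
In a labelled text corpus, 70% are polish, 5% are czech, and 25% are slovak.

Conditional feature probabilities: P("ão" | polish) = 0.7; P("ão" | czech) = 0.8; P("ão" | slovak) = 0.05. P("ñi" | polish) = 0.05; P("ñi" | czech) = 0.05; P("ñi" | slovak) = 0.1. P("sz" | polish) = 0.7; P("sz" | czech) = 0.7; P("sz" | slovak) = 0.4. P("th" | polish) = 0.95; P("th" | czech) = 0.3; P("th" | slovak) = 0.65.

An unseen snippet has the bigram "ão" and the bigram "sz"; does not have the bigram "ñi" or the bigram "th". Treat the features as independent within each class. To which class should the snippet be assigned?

czech

polish: 0.7 × 0.7 × (1−0.05) × 0.7 × (1−0.95) = 0.0162925
czech: 0.05 × 0.8 × (1−0.05) × 0.7 × (1−0.3) = 0.01862
slovak: 0.25 × 0.05 × (1−0.1) × 0.4 × (1−0.65) = 0.001575
Highest score → czech.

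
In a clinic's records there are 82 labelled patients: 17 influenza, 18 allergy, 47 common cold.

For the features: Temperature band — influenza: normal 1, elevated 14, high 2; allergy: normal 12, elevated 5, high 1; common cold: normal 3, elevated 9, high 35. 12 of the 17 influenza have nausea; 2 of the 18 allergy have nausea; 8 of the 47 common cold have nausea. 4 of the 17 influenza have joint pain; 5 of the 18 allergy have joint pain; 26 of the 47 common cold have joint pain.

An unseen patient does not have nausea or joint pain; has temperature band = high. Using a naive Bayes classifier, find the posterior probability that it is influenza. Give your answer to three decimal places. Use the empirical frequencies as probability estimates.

influenza: (17/82) × (2/17) × (5/17) × (13/17) ≈ 0.00548569
allergy: (18/82) × (1/18) × (16/18) × (13/18) ≈ 0.00782897
common cold: (47/82) × (35/47) × (39/47) × (21/47) ≈ 0.15825
P(influenza | x) = 0.00548569 / 0.17156466 ≈ 0.032

0.032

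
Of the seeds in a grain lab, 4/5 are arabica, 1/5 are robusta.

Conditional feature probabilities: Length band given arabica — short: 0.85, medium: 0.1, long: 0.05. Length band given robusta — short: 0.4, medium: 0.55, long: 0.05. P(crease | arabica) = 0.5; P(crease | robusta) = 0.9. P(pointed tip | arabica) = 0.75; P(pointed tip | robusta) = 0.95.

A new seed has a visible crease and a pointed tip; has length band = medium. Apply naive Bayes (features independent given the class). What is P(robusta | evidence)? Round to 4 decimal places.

arabica: 0.8 × 0.1 × 0.5 × 0.75 = 0.03
robusta: 0.2 × 0.55 × 0.9 × 0.95 = 0.09405
P(robusta | x) = 0.09405 / 0.12405 ≈ 0.7582

0.7582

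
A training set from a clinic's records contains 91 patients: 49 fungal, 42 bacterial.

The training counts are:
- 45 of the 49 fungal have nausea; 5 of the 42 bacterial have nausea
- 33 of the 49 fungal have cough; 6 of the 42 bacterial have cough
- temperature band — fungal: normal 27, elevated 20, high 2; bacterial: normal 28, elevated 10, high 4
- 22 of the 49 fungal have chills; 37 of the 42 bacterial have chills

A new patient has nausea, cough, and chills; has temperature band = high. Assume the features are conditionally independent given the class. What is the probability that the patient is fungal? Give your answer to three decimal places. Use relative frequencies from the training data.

fungal: (49/91) × (45/49) × (33/49) × (2/49) × (22/49) ≈ 0.00610309
bacterial: (42/91) × (5/42) × (6/42) × (4/42) × (37/42) ≈ 0.000658558
P(fungal | x) = 0.00610309 / 0.006761648 ≈ 0.903

0.903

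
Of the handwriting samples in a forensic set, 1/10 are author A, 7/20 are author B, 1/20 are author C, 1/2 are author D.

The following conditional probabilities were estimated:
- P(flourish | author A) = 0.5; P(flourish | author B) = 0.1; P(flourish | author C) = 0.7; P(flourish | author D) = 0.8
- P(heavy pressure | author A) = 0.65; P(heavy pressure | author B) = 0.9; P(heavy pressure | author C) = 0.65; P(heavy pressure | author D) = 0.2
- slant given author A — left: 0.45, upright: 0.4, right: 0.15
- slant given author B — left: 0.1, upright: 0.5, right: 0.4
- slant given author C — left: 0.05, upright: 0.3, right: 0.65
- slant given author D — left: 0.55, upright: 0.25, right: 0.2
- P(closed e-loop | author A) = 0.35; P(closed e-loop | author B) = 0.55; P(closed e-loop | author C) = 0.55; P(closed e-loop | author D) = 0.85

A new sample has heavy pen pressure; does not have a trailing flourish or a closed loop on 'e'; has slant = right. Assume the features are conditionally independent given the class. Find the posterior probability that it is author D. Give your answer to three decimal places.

0.010

author A: 0.1 × (1−0.5) × 0.65 × 0.15 × (1−0.35) = 0.00316875
author B: 0.35 × (1−0.1) × 0.9 × 0.4 × (1−0.55) = 0.05103
author C: 0.05 × (1−0.7) × 0.65 × 0.65 × (1−0.55) = 0.002851875
author D: 0.5 × (1−0.8) × 0.2 × 0.2 × (1−0.85) = 0.0006
P(author D | x) = 0.0006 / 0.057650625 ≈ 0.010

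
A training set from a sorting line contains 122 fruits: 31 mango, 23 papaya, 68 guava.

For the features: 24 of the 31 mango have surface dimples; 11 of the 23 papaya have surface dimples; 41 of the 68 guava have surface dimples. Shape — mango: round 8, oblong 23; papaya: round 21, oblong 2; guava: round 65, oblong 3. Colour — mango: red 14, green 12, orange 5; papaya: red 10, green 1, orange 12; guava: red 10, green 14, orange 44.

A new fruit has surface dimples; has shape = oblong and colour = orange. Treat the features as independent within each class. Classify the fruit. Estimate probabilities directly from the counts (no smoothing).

mango: (31/122) × (24/31) × (23/31) × (5/31) ≈ 0.0235411
papaya: (23/122) × (11/23) × (2/23) × (12/23) ≈ 0.00409061
guava: (68/122) × (41/68) × (3/68) × (44/68) ≈ 0.00959357
Highest score → mango.

mango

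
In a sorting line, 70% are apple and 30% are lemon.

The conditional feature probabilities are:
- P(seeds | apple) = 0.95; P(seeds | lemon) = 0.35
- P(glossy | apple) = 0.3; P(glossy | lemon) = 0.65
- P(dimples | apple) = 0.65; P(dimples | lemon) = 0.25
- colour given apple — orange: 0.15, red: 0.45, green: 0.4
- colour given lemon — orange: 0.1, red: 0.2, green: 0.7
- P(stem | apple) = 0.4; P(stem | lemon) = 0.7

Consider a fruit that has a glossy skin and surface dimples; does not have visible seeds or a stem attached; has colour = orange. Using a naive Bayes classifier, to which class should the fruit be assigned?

apple: 0.7 × (1−0.95) × 0.3 × 0.65 × 0.15 × (1−0.4) = 0.00061425
lemon: 0.3 × (1−0.35) × 0.65 × 0.25 × 0.1 × (1−0.7) = 0.000950625
Highest score → lemon.

lemon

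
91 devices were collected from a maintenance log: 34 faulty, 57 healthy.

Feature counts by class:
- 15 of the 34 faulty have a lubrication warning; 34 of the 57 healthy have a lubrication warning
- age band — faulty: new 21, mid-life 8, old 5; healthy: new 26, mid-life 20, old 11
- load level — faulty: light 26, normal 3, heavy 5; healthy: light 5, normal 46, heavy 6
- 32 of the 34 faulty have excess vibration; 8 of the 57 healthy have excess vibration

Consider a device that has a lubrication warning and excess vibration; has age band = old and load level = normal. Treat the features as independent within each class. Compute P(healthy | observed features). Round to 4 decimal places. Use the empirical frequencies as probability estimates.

0.8023

faulty: (34/91) × (15/34) × (5/34) × (3/34) × (32/34) ≈ 0.00201305
healthy: (57/91) × (34/57) × (11/57) × (46/57) × (8/57) ≈ 0.00816683
P(healthy | x) = 0.00816683 / 0.01017988 ≈ 0.8023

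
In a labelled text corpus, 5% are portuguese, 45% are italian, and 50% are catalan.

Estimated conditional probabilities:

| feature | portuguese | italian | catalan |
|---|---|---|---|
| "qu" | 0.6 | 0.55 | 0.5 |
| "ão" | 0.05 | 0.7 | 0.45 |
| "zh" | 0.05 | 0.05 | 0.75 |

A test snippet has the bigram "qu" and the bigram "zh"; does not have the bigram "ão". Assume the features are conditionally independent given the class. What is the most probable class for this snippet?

portuguese: 0.05 × 0.6 × (1−0.05) × 0.05 = 0.001425
italian: 0.45 × 0.55 × (1−0.7) × 0.05 = 0.0037125
catalan: 0.5 × 0.5 × (1−0.45) × 0.75 = 0.103125
Highest score → catalan.

catalan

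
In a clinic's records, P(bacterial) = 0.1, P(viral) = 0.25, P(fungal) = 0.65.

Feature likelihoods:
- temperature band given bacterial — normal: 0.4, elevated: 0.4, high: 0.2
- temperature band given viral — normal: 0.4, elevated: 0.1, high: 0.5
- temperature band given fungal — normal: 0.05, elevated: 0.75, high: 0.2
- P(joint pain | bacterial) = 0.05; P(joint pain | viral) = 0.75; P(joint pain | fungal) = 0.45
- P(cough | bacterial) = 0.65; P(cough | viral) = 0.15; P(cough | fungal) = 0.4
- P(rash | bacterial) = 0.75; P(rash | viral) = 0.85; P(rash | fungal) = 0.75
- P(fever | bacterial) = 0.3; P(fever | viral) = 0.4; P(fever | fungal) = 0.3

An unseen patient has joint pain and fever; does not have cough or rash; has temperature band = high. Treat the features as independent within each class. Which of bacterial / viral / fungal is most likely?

viral

bacterial: 0.1 × 0.2 × 0.05 × (1−0.65) × (1−0.75) × 0.3 = 0.00002625
viral: 0.25 × 0.5 × 0.75 × (1−0.15) × (1−0.85) × 0.4 = 0.00478125
fungal: 0.65 × 0.2 × 0.45 × (1−0.4) × (1−0.75) × 0.3 = 0.0026325
Highest score → viral.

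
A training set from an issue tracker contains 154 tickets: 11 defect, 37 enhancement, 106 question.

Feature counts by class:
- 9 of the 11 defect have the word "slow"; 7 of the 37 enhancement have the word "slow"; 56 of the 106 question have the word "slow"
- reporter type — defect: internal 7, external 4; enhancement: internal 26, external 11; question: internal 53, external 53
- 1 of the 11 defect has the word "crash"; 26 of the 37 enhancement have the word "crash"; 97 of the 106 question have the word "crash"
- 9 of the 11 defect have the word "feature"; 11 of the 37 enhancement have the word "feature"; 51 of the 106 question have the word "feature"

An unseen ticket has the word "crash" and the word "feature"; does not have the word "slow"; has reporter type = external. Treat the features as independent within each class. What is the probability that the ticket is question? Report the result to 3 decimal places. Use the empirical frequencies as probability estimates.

0.852

defect: (11/154) × (2/11) × (4/11) × (1/11) × (9/11) ≈ 0.000351264
enhancement: (37/154) × (30/37) × (11/37) × (26/37) × (11/37) ≈ 0.0120991
question: (106/154) × (50/106) × (53/106) × (97/106) × (51/106) ≈ 0.0714742
P(question | x) = 0.0714742 / 0.083924564 ≈ 0.852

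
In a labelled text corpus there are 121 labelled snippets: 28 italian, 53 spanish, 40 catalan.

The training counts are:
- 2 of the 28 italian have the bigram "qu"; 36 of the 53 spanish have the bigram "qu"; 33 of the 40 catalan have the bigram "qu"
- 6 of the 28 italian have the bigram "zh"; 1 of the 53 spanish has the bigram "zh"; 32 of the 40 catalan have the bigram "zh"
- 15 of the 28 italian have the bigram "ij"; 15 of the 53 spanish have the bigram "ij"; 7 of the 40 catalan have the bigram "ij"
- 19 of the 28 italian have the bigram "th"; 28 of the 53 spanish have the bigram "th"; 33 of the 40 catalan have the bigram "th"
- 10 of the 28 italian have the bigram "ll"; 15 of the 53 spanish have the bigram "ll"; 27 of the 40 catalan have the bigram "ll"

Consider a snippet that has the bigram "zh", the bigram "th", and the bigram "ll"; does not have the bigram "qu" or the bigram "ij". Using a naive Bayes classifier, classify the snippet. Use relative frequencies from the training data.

catalan

italian: (28/121) × (26/28) × (6/28) × (13/28) × (19/28) × (10/28) ≈ 0.00518089
spanish: (53/121) × (17/53) × (1/53) × (38/53) × (28/53) × (15/53) ≈ 0.00028418
catalan: (40/121) × (7/40) × (32/40) × (33/40) × (33/40) × (27/40) = 0.0212625
Highest score → catalan.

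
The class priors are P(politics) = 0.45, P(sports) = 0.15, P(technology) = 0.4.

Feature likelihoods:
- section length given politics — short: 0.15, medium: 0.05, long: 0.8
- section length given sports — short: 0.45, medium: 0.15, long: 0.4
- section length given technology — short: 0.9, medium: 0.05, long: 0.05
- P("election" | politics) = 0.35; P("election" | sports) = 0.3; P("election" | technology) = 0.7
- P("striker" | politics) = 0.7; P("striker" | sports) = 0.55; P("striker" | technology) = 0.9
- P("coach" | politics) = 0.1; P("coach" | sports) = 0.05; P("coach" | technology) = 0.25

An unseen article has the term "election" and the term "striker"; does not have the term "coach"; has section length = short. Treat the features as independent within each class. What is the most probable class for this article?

politics: 0.45 × 0.15 × 0.35 × 0.7 × (1−0.1) = 0.01488375
sports: 0.15 × 0.45 × 0.3 × 0.55 × (1−0.05) = 0.010580625
technology: 0.4 × 0.9 × 0.7 × 0.9 × (1−0.25) = 0.1701
Highest score → technology.

technology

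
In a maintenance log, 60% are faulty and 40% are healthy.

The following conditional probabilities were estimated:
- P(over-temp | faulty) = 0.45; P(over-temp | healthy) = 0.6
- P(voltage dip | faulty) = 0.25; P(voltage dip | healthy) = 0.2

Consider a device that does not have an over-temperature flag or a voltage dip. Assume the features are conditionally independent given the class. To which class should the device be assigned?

faulty

faulty: 0.6 × (1−0.45) × (1−0.25) = 0.2475
healthy: 0.4 × (1−0.6) × (1−0.2) = 0.128
Highest score → faulty.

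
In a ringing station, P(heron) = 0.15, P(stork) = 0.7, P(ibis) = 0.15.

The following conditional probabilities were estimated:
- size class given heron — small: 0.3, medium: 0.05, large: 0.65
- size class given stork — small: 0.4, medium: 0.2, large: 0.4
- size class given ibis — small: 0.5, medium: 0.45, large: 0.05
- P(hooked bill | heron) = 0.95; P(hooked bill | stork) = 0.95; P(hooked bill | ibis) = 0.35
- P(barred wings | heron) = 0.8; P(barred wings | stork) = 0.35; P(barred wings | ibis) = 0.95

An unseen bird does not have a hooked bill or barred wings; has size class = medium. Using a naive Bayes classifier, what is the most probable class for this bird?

stork

heron: 0.15 × 0.05 × (1−0.95) × (1−0.8) = 0.000075
stork: 0.7 × 0.2 × (1−0.95) × (1−0.35) = 0.00455
ibis: 0.15 × 0.45 × (1−0.35) × (1−0.95) = 0.00219375
Highest score → stork.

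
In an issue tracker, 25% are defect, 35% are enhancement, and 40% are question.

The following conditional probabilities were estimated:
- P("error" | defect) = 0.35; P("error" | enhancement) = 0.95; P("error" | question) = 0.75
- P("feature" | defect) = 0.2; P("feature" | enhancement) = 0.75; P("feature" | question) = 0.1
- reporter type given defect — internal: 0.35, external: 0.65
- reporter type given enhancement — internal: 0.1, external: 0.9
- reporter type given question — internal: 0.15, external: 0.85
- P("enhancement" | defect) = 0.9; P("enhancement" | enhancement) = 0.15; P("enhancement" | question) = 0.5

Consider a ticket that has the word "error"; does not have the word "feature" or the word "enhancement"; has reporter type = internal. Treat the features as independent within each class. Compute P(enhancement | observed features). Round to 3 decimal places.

defect: 0.25 × 0.35 × (1−0.2) × 0.35 × (1−0.9) = 0.00245
enhancement: 0.35 × 0.95 × (1−0.75) × 0.1 × (1−0.15) = 0.007065625
question: 0.4 × 0.75 × (1−0.1) × 0.15 × (1−0.5) = 0.02025
P(enhancement | x) = 0.007065625 / 0.029765625 ≈ 0.237

0.237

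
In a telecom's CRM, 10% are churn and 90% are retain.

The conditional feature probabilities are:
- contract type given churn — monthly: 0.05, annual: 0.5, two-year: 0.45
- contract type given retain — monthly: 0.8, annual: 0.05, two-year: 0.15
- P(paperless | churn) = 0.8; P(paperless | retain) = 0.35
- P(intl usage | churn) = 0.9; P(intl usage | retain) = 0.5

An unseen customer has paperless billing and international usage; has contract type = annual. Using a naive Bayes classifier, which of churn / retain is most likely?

churn: 0.1 × 0.5 × 0.8 × 0.9 = 0.036
retain: 0.9 × 0.05 × 0.35 × 0.5 = 0.007875
Highest score → churn.

churn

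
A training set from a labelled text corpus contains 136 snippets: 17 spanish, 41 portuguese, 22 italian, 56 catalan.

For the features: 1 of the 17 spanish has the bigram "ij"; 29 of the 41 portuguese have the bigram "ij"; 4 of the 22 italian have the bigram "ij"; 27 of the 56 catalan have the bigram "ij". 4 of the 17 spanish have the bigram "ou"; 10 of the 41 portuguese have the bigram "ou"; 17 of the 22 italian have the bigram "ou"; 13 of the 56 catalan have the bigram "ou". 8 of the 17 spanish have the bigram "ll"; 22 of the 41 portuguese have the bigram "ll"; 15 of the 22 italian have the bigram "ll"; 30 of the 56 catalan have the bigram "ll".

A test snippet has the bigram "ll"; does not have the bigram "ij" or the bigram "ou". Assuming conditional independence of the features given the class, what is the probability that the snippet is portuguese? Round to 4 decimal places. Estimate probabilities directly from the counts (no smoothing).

0.1921

spanish: (17/136) × (16/17) × (13/17) × (8/17) ≈ 0.0423367
portuguese: (41/136) × (12/41) × (31/41) × (22/41) ≈ 0.035798
italian: (22/136) × (18/22) × (5/22) × (15/22) ≈ 0.0205092
catalan: (56/136) × (29/56) × (43/56) × (30/56) ≈ 0.0877148
P(portuguese | x) = 0.035798 / 0.1863587 ≈ 0.1921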